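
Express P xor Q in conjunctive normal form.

(P | Q) & (~P | ~Q)

P xor Q
≡ (P | Q) & ~(P & Q)   [expand xor]
≡ (P | Q) & (~P | ~Q)   [De Morgan]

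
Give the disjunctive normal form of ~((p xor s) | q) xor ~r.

~((p xor s) | q) xor ~r
⇔ (~((p xor s) | q) & ~~r) | (~~((p xor s) | q) & ~r)   [expand xor]
⇔ (~((p & ~s) | (~p & s) | q) & ~~r) | (~~((p xor s) | q) & ~r)   [expand xor]
⇔ (~((p & ~s) | (~p & s) | q) & ~~r) | (~~((p & ~s) | (~p & s) | q) & ~r)   [expand xor]
⇔ (~(p & ~s) & ~(~p & s) & ~q & ~~r) | (~~((p & ~s) | (~p & s) | q) & ~r)   [De Morgan]
⇔ ((~p | ~~s) & ~(~p & s) & ~q & ~~r) | (~~((p & ~s) | (~p & s) | q) & ~r)   [De Morgan]
⇔ ((~p | s) & ~(~p & s) & ~q & ~~r) | (~~((p & ~s) | (~p & s) | q) & ~r)   [double negation]
⇔ ((~p | s) & (~~p | ~s) & ~q & ~~r) | (~~((p & ~s) | (~p & s) | q) & ~r)   [De Morgan]
⇔ ((~p | s) & (p | ~s) & ~q & ~~r) | (~~((p & ~s) | (~p & s) | q) & ~r)   [double negation]
⇔ ((~p | s) & (p | ~s) & ~q & r) | (~~((p & ~s) | (~p & s) | q) & ~r)   [double negation]
⇔ ((~p | s) & (p | ~s) & ~q & r) | (((p & ~s) | (~p & s) | q) & ~r)   [double negation]
⇔ (~p & p & ~q & r) | (~p & ~s & ~q & r) | (s & p & ~q & r) | (s & ~s & ~q & r) | (p & ~s & ~r) | (~p & s & ~r) | (q & ~r)   [distribute & over |]
⇔ (~p & ~s & ~q & r) | (s & p & ~q & r) | (p & ~s & ~r) | (~p & s & ~r) | (q & ~r)   [simplify]

(~p & ~s & ~q & r) | (s & p & ~q & r) | (p & ~s & ~r) | (~p & s & ~r) | (q & ~r)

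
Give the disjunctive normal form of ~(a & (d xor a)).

~(a & (d xor a))
≡ ~(a & ((d & ~a) | (~d & a)))   — expand xor
≡ ~a | ~((d & ~a) | (~d & a))   — De Morgan
≡ ~a | (~(d & ~a) & ~(~d & a))   — De Morgan
≡ ~a | ((~d | ~~a) & ~(~d & a))   — De Morgan
≡ ~a | ((~d | a) & ~(~d & a))   — double negation
≡ ~a | ((~d | a) & (~~d | ~a))   — De Morgan
≡ ~a | ((~d | a) & (d | ~a))   — double negation
≡ ~a | (~d & d) | (~d & ~a) | (a & d) | (a & ~a)   — distribute & over |
≡ ~a | (a & d)   — simplify

~a | (a & d)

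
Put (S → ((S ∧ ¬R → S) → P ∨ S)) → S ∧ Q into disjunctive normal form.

S ∧ Q

(S → ((S ∧ ¬R → S) → P ∨ S)) → S ∧ Q
⇔ ¬(S → ((S ∧ ¬R → S) → P ∨ S)) ∨ S ∧ Q   — eliminate →
⇔ ¬(¬S ∨ ((S ∧ ¬R → S) → P ∨ S)) ∨ S ∧ Q   — eliminate →
⇔ ¬(¬S ∨ ¬(S ∧ ¬R → S) ∨ P ∨ S) ∨ S ∧ Q   — eliminate →
⇔ ¬(¬S ∨ ¬(¬(S ∧ ¬R) ∨ S) ∨ P ∨ S) ∨ S ∧ Q   — eliminate →
⇔ ¬¬S ∧ ¬¬(¬(S ∧ ¬R) ∨ S) ∧ ¬P ∧ ¬S ∨ S ∧ Q   — De Morgan
⇔ S ∧ ¬¬(¬(S ∧ ¬R) ∨ S) ∧ ¬P ∧ ¬S ∨ S ∧ Q   — double negation
⇔ S ∧ (¬(S ∧ ¬R) ∨ S) ∧ ¬P ∧ ¬S ∨ S ∧ Q   — double negation
⇔ S ∧ (¬S ∨ ¬¬R ∨ S) ∧ ¬P ∧ ¬S ∨ S ∧ Q   — De Morgan
⇔ S ∧ (¬S ∨ R ∨ S) ∧ ¬P ∧ ¬S ∨ S ∧ Q   — double negation
⇔ S ∧ ¬S ∧ ¬P ∧ ¬S ∨ S ∧ R ∧ ¬P ∧ ¬S ∨ S ∧ S ∧ ¬P ∧ ¬S ∨ S ∧ Q   — distribute ∧ over ∨
⇔ S ∧ Q   — simplify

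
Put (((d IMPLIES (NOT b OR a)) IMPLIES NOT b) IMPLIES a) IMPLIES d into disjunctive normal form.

(((d IMPLIES (NOT b OR a)) IMPLIES NOT b) IMPLIES a) IMPLIES d
≡ NOT (((d IMPLIES (NOT b OR a)) IMPLIES NOT b) IMPLIES a) OR d   (eliminate IMPLIES)
≡ NOT (NOT ((d IMPLIES (NOT b OR a)) IMPLIES NOT b) OR a) OR d   (eliminate IMPLIES)
≡ NOT (NOT (NOT (d IMPLIES (NOT b OR a)) OR NOT b) OR a) OR d   (eliminate IMPLIES)
≡ NOT (NOT (NOT (NOT d OR NOT b OR a) OR NOT b) OR a) OR d   (eliminate IMPLIES)
≡ (NOT NOT (NOT (NOT d OR NOT b OR a) OR NOT b) AND NOT a) OR d   (De Morgan)
≡ ((NOT (NOT d OR NOT b OR a) OR NOT b) AND NOT a) OR d   (double negation)
≡ (((NOT NOT d AND NOT NOT b AND NOT a) OR NOT b) AND NOT a) OR d   (De Morgan)
≡ (((d AND NOT NOT b AND NOT a) OR NOT b) AND NOT a) OR d   (double negation)
≡ (((d AND b AND NOT a) OR NOT b) AND NOT a) OR d   (double negation)
≡ (d AND b AND NOT a AND NOT a) OR (NOT b AND NOT a) OR d   (distribute AND over OR)
≡ (NOT b AND NOT a) OR d   (simplify)

(NOT b AND NOT a) OR d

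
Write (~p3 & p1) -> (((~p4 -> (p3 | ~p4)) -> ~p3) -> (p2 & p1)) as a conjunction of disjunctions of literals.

p3 | ~p1 | p2

(~p3 & p1) -> (((~p4 -> (p3 | ~p4)) -> ~p3) -> (p2 & p1))
⇔ ~(~p3 & p1) | (((~p4 -> (p3 | ~p4)) -> ~p3) -> (p2 & p1))
⇔ ~(~p3 & p1) | ~((~p4 -> (p3 | ~p4)) -> ~p3) | (p2 & p1)
⇔ ~(~p3 & p1) | ~(~(~p4 -> (p3 | ~p4)) | ~p3) | (p2 & p1)
⇔ ~(~p3 & p1) | ~(~(~~p4 | p3 | ~p4) | ~p3) | (p2 & p1)
⇔ ~~p3 | ~p1 | ~(~(~~p4 | p3 | ~p4) | ~p3) | (p2 & p1)
⇔ p3 | ~p1 | ~(~(~~p4 | p3 | ~p4) | ~p3) | (p2 & p1)
⇔ p3 | ~p1 | (~~(~~p4 | p3 | ~p4) & ~~p3) | (p2 & p1)
⇔ p3 | ~p1 | ((~~p4 | p3 | ~p4) & ~~p3) | (p2 & p1)
⇔ p3 | ~p1 | ((p4 | p3 | ~p4) & ~~p3) | (p2 & p1)
⇔ p3 | ~p1 | ((p4 | p3 | ~p4) & p3) | (p2 & p1)
⇔ (p3 | ~p1 | p4 | p3 | ~p4 | p2) & (p3 | ~p1 | p4 | p3 | ~p4 | p1) & (p3 | ~p1 | p3 | p2) & (p3 | ~p1 | p3 | p1)
⇔ p3 | ~p1 | p2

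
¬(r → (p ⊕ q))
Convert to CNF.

¬(r → (p ⊕ q))
⇔ ¬(¬r ∨ (p ⊕ q))   [eliminate →]
⇔ ¬(¬r ∨ ((p ∨ q) ∧ ¬(p ∧ q)))   [expand ⊕]
⇔ ¬¬r ∧ ¬((p ∨ q) ∧ ¬(p ∧ q))   [De Morgan]
⇔ r ∧ ¬((p ∨ q) ∧ ¬(p ∧ q))   [double negation]
⇔ r ∧ (¬(p ∨ q) ∨ ¬¬(p ∧ q))   [De Morgan]
⇔ r ∧ ((¬p ∧ ¬q) ∨ ¬¬(p ∧ q))   [De Morgan]
⇔ r ∧ ((¬p ∧ ¬q) ∨ (p ∧ q))   [double negation]
⇔ r ∧ (¬p ∨ p) ∧ (¬p ∨ q) ∧ (¬q ∨ p) ∧ (¬q ∨ q)   [distribute ∨ over ∧]
⇔ r ∧ (¬p ∨ q) ∧ (¬q ∨ p)   [simplify]

r ∧ (¬p ∨ q) ∧ (¬q ∨ p)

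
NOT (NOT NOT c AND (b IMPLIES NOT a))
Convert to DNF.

NOT (NOT NOT c AND (b IMPLIES NOT a))
≡ NOT (NOT NOT c AND (NOT b OR NOT a))   (eliminate IMPLIES)
≡ NOT NOT NOT c OR NOT (NOT b OR NOT a)   (De Morgan)
≡ NOT c OR NOT (NOT b OR NOT a)   (double negation)
≡ NOT c OR (NOT NOT b AND NOT NOT a)   (De Morgan)
≡ NOT c OR (b AND NOT NOT a)   (double negation)
≡ NOT c OR (b AND a)   (double negation)

NOT c OR (b AND a)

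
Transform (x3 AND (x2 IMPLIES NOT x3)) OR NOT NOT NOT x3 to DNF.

(x3 AND (x2 IMPLIES NOT x3)) OR NOT NOT NOT x3
≡ (x3 AND (NOT x2 OR NOT x3)) OR NOT NOT NOT x3   — eliminate IMPLIES
≡ (x3 AND (NOT x2 OR NOT x3)) OR NOT x3   — double negation
≡ (x3 AND NOT x2) OR (x3 AND NOT x3) OR NOT x3   — distribute AND over OR
≡ (x3 AND NOT x2) OR NOT x3   — simplify

(x3 AND NOT x2) OR NOT x3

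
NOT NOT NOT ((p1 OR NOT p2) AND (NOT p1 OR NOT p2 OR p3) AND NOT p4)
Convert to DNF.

(NOT p1 AND p2) OR (p1 AND p2 AND NOT p3) OR p4

NOT NOT NOT ((p1 OR NOT p2) AND (NOT p1 OR NOT p2 OR p3) AND NOT p4)
≡ NOT ((p1 OR NOT p2) AND (NOT p1 OR NOT p2 OR p3) AND NOT p4)   — double negation
≡ NOT (p1 OR NOT p2) OR NOT (NOT p1 OR NOT p2 OR p3) OR NOT NOT p4   — De Morgan
≡ (NOT p1 AND NOT NOT p2) OR NOT (NOT p1 OR NOT p2 OR p3) OR NOT NOT p4   — De Morgan
≡ (NOT p1 AND p2) OR NOT (NOT p1 OR NOT p2 OR p3) OR NOT NOT p4   — double negation
≡ (NOT p1 AND p2) OR (NOT NOT p1 AND NOT NOT p2 AND NOT p3) OR NOT NOT p4   — De Morgan
≡ (NOT p1 AND p2) OR (p1 AND NOT NOT p2 AND NOT p3) OR NOT NOT p4   — double negation
≡ (NOT p1 AND p2) OR (p1 AND p2 AND NOT p3) OR NOT NOT p4   — double negation
≡ (NOT p1 AND p2) OR (p1 AND p2 AND NOT p3) OR p4   — double negation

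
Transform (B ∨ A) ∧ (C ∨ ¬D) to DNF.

(B ∧ C) ∨ (B ∧ ¬D) ∨ (A ∧ C) ∨ (A ∧ ¬D)

(B ∨ A) ∧ (C ∨ ¬D)
≡ (B ∧ C) ∨ (B ∧ ¬D) ∨ (A ∧ C) ∨ (A ∧ ¬D)   [distribute ∧ over ∨]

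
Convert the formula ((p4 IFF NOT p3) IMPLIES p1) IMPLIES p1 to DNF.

((p4 IFF NOT p3) IMPLIES p1) IMPLIES p1
= NOT ((p4 IFF NOT p3) IMPLIES p1) OR p1   [eliminate IMPLIES]
= NOT (NOT (p4 IFF NOT p3) OR p1) OR p1   [eliminate IMPLIES]
= NOT (NOT ((p4 IMPLIES NOT p3) AND (NOT p3 IMPLIES p4)) OR p1) OR p1   [eliminate IFF]
= NOT (NOT ((NOT p4 OR NOT p3) AND (NOT p3 IMPLIES p4)) OR p1) OR p1   [eliminate IMPLIES]
= NOT (NOT ((NOT p4 OR NOT p3) AND (NOT NOT p3 OR p4)) OR p1) OR p1   [eliminate IMPLIES]
= (NOT NOT ((NOT p4 OR NOT p3) AND (NOT NOT p3 OR p4)) AND NOT p1) OR p1   [De Morgan]
= ((NOT p4 OR NOT p3) AND (NOT NOT p3 OR p4) AND NOT p1) OR p1   [double negation]
= ((NOT p4 OR NOT p3) AND (p3 OR p4) AND NOT p1) OR p1   [double negation]
= (NOT p4 AND p3 AND NOT p1) OR (NOT p4 AND p4 AND NOT p1) OR (NOT p3 AND p3 AND NOT p1) OR (NOT p3 AND p4 AND NOT p1) OR p1   [distribute AND over OR]
= (NOT p4 AND p3 AND NOT p1) OR (NOT p3 AND p4 AND NOT p1) OR p1   [simplify]

(NOT p4 AND p3 AND NOT p1) OR (NOT p3 AND p4 AND NOT p1) OR p1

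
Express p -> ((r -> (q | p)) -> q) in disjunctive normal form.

~p | q

p -> ((r -> (q | p)) -> q)
⇔ ~p | ((r -> (q | p)) -> q)
⇔ ~p | ~(r -> (q | p)) | q
⇔ ~p | ~(~r | q | p) | q
⇔ ~p | (~~r & ~q & ~p) | q
⇔ ~p | (r & ~q & ~p) | q
⇔ ~p | q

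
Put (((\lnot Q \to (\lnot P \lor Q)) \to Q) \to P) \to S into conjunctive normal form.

(((\lnot Q \to (\lnot P \lor Q)) \to Q) \to P) \to S
⇔ \lnot (((\lnot Q \to (\lnot P \lor Q)) \to Q) \to P) \lor S   [eliminate \to]
⇔ \lnot (\lnot ((\lnot Q \to (\lnot P \lor Q)) \to Q) \lor P) \lor S   [eliminate \to]
⇔ \lnot (\lnot (\lnot (\lnot Q \to (\lnot P \lor Q)) \lor Q) \lor P) \lor S   [eliminate \to]
⇔ \lnot (\lnot (\lnot (\lnot \lnot Q \lor \lnot P \lor Q) \lor Q) \lor P) \lor S   [eliminate \to]
⇔ (\lnot \lnot (\lnot (\lnot \lnot Q \lor \lnot P \lor Q) \lor Q) \land \lnot P) \lor S   [De Morgan]
⇔ ((\lnot (\lnot \lnot Q \lor \lnot P \lor Q) \lor Q) \land \lnot P) \lor S   [double negation]
⇔ (((\lnot \lnot \lnot Q \land \lnot \lnot P \land \lnot Q) \lor Q) \land \lnot P) \lor S   [De Morgan]
⇔ (((\lnot Q \land \lnot \lnot P \land \lnot Q) \lor Q) \land \lnot P) \lor S   [double negation]
⇔ (((\lnot Q \land P \land \lnot Q) \lor Q) \land \lnot P) \lor S   [double negation]
⇔ (\lnot Q \lor Q \lor S) \land (P \lor Q \lor S) \land (\lnot Q \lor Q \lor S) \land (\lnot P \lor S)   [distribute \lor over \land]
⇔ (P \lor Q \lor S) \land (\lnot P \lor S)   [simplify]

(P \lor Q \lor S) \land (\lnot P \lor S)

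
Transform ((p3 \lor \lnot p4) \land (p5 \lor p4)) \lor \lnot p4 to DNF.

((p3 \lor \lnot p4) \land (p5 \lor p4)) \lor \lnot p4
= (p3 \land p5) \lor (p3 \land p4) \lor (\lnot p4 \land p5) \lor (\lnot p4 \land p4) \lor \lnot p4   [distribute \land over \lor]
= (p3 \land p5) \lor (p3 \land p4) \lor \lnot p4   [simplify]

(p3 \land p5) \lor (p3 \land p4) \lor \lnot p4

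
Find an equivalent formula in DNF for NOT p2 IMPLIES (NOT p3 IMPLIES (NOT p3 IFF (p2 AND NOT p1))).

p2 OR p3

NOT p2 IMPLIES (NOT p3 IMPLIES (NOT p3 IFF (p2 AND NOT p1)))
= NOT NOT p2 OR (NOT p3 IMPLIES (NOT p3 IFF (p2 AND NOT p1)))   — eliminate IMPLIES
= NOT NOT p2 OR NOT NOT p3 OR (NOT p3 IFF (p2 AND NOT p1))   — eliminate IMPLIES
= NOT NOT p2 OR NOT NOT p3 OR ((NOT p3 IMPLIES (p2 AND NOT p1)) AND ((p2 AND NOT p1) IMPLIES NOT p3))   — eliminate IFF
= NOT NOT p2 OR NOT NOT p3 OR ((NOT NOT p3 OR (p2 AND NOT p1)) AND ((p2 AND NOT p1) IMPLIES NOT p3))   — eliminate IMPLIES
= NOT NOT p2 OR NOT NOT p3 OR ((NOT NOT p3 OR (p2 AND NOT p1)) AND (NOT (p2 AND NOT p1) OR NOT p3))   — eliminate IMPLIES
= p2 OR NOT NOT p3 OR ((NOT NOT p3 OR (p2 AND NOT p1)) AND (NOT (p2 AND NOT p1) OR NOT p3))   — double negation
= p2 OR p3 OR ((NOT NOT p3 OR (p2 AND NOT p1)) AND (NOT (p2 AND NOT p1) OR NOT p3))   — double negation
= p2 OR p3 OR ((p3 OR (p2 AND NOT p1)) AND (NOT (p2 AND NOT p1) OR NOT p3))   — double negation
= p2 OR p3 OR ((p3 OR (p2 AND NOT p1)) AND (NOT p2 OR NOT NOT p1 OR NOT p3))   — De Morgan
= p2 OR p3 OR ((p3 OR (p2 AND NOT p1)) AND (NOT p2 OR p1 OR NOT p3))   — double negation
= p2 OR p3 OR (p3 AND NOT p2) OR (p3 AND p1) OR (p3 AND NOT p3) OR (p2 AND NOT p1 AND NOT p2) OR (p2 AND NOT p1 AND p1) OR (p2 AND NOT p1 AND NOT p3)   — distribute AND over OR
= p2 OR p3   — simplify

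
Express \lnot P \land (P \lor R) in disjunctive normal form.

\lnot P \land (P \lor R)
≡ (\lnot P \land P) \lor (\lnot P \land R)   (distribute \land over \lor)
≡ \lnot P \land R   (simplify)

\lnot P \land R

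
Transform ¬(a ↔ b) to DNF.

¬(a ↔ b)
≡ ¬((a → b) ∧ (b → a))   — eliminate ↔
≡ ¬((¬a ∨ b) ∧ (b → a))   — eliminate →
≡ ¬((¬a ∨ b) ∧ (¬b ∨ a))   — eliminate →
≡ ¬(¬a ∨ b) ∨ ¬(¬b ∨ a)   — De Morgan
≡ (¬¬a ∧ ¬b) ∨ ¬(¬b ∨ a)   — De Morgan
≡ (a ∧ ¬b) ∨ ¬(¬b ∨ a)   — double negation
≡ (a ∧ ¬b) ∨ (¬¬b ∧ ¬a)   — De Morgan
≡ (a ∧ ¬b) ∨ (b ∧ ¬a)   — double negation

(a ∧ ¬b) ∨ (b ∧ ¬a)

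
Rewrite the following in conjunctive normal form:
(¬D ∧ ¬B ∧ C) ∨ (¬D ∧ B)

(¬D ∧ ¬B ∧ C) ∨ (¬D ∧ B)
⇔ (¬D ∨ ¬D) ∧ (¬D ∨ B) ∧ (¬B ∨ ¬D) ∧ (¬B ∨ B) ∧ (C ∨ ¬D) ∧ (C ∨ B)   [distribute ∨ over ∧]
⇔ ¬D ∧ (C ∨ B)   [simplify]

¬D ∧ (C ∨ B)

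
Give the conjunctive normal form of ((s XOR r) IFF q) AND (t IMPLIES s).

((s XOR r) IFF q) AND (t IMPLIES s)
≡ ((s XOR r) IMPLIES q) AND (q IMPLIES (s XOR r)) AND (t IMPLIES s)   (eliminate IFF)
≡ (NOT (s XOR r) OR q) AND (q IMPLIES (s XOR r)) AND (t IMPLIES s)   (eliminate IMPLIES)
≡ (NOT ((s OR r) AND NOT (s AND r)) OR q) AND (q IMPLIES (s XOR r)) AND (t IMPLIES s)   (expand XOR)
≡ (NOT ((s OR r) AND NOT (s AND r)) OR q) AND (NOT q OR (s XOR r)) AND (t IMPLIES s)   (eliminate IMPLIES)
≡ (NOT ((s OR r) AND NOT (s AND r)) OR q) AND (NOT q OR ((s OR r) AND NOT (s AND r))) AND (t IMPLIES s)   (expand XOR)
≡ (NOT ((s OR r) AND NOT (s AND r)) OR q) AND (NOT q OR ((s OR r) AND NOT (s AND r))) AND (NOT t OR s)   (eliminate IMPLIES)
≡ (NOT (s OR r) OR NOT NOT (s AND r) OR q) AND (NOT q OR ((s OR r) AND NOT (s AND r))) AND (NOT t OR s)   (De Morgan)
≡ ((NOT s AND NOT r) OR NOT NOT (s AND r) OR q) AND (NOT q OR ((s OR r) AND NOT (s AND r))) AND (NOT t OR s)   (De Morgan)
≡ ((NOT s AND NOT r) OR (s AND r) OR q) AND (NOT q OR ((s OR r) AND NOT (s AND r))) AND (NOT t OR s)   (double negation)
≡ ((NOT s AND NOT r) OR (s AND r) OR q) AND (NOT q OR ((s OR r) AND (NOT s OR NOT r))) AND (NOT t OR s)   (De Morgan)
≡ (NOT s OR s OR q) AND (NOT s OR r OR q) AND (NOT r OR s OR q) AND (NOT r OR r OR q) AND (NOT q OR s OR r) AND (NOT q OR NOT s OR NOT r) AND (NOT t OR s)   (distribute OR over AND)
≡ (NOT s OR r OR q) AND (NOT r OR s OR q) AND (NOT q OR s OR r) AND (NOT q OR NOT s OR NOT r) AND (NOT t OR s)   (simplify)

(NOT s OR r OR q) AND (NOT r OR s OR q) AND (NOT q OR s OR r) AND (NOT q OR NOT s OR NOT r) AND (NOT t OR s)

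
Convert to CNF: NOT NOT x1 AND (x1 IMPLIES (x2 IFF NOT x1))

NOT NOT x1 AND (x1 IMPLIES (x2 IFF NOT x1))
≡ NOT NOT x1 AND (NOT x1 OR (x2 IFF NOT x1))   — eliminate IMPLIES
≡ NOT NOT x1 AND (NOT x1 OR ((x2 IMPLIES NOT x1) AND (NOT x1 IMPLIES x2)))   — eliminate IFF
≡ NOT NOT x1 AND (NOT x1 OR ((NOT x2 OR NOT x1) AND (NOT x1 IMPLIES x2)))   — eliminate IMPLIES
≡ NOT NOT x1 AND (NOT x1 OR ((NOT x2 OR NOT x1) AND (NOT NOT x1 OR x2)))   — eliminate IMPLIES
≡ x1 AND (NOT x1 OR ((NOT x2 OR NOT x1) AND (NOT NOT x1 OR x2)))   — double negation
≡ x1 AND (NOT x1 OR ((NOT x2 OR NOT x1) AND (x1 OR x2)))   — double negation
≡ x1 AND (NOT x1 OR NOT x2 OR NOT x1) AND (NOT x1 OR x1 OR x2)   — distribute OR over AND
≡ x1 AND (NOT x1 OR NOT x2)   — simplify

x1 AND (NOT x1 OR NOT x2)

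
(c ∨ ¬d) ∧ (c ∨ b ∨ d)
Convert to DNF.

(c ∨ ¬d) ∧ (c ∨ b ∨ d)
⇔ (c ∧ c) ∨ (c ∧ b) ∨ (c ∧ d) ∨ (¬d ∧ c) ∨ (¬d ∧ b) ∨ (¬d ∧ d)   — distribute ∧ over ∨
⇔ c ∨ (¬d ∧ b)   — simplify

c ∨ (¬d ∧ b)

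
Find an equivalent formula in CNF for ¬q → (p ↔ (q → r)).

q ∨ p

¬q → (p ↔ (q → r))
≡ ¬¬q ∨ (p ↔ (q → r))   [eliminate →]
≡ ¬¬q ∨ ((p → (q → r)) ∧ ((q → r) → p))   [eliminate ↔]
≡ ¬¬q ∨ ((¬p ∨ (q → r)) ∧ ((q → r) → p))   [eliminate →]
≡ ¬¬q ∨ ((¬p ∨ ¬q ∨ r) ∧ ((q → r) → p))   [eliminate →]
≡ ¬¬q ∨ ((¬p ∨ ¬q ∨ r) ∧ (¬(q → r) ∨ p))   [eliminate →]
≡ ¬¬q ∨ ((¬p ∨ ¬q ∨ r) ∧ (¬(¬q ∨ r) ∨ p))   [eliminate →]
≡ q ∨ ((¬p ∨ ¬q ∨ r) ∧ (¬(¬q ∨ r) ∨ p))   [double negation]
≡ q ∨ ((¬p ∨ ¬q ∨ r) ∧ ((¬¬q ∧ ¬r) ∨ p))   [De Morgan]
≡ q ∨ ((¬p ∨ ¬q ∨ r) ∧ ((q ∧ ¬r) ∨ p))   [double negation]
≡ (q ∨ ¬p ∨ ¬q ∨ r) ∧ (q ∨ q ∨ p) ∧ (q ∨ ¬r ∨ p)   [distribute ∨ over ∧]
≡ q ∨ p   [simplify]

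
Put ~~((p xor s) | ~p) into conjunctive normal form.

~~((p xor s) | ~p)
= ~~(((p | s) & ~(p & s)) | ~p)
= ((p | s) & ~(p & s)) | ~p
= ((p | s) & (~p | ~s)) | ~p
= (p | s | ~p) & (~p | ~s | ~p)
= ~p | ~s

~p | ~s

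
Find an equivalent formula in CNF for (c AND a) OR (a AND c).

(c AND a) OR (a AND c)
= (c OR a) AND (c OR c) AND (a OR a) AND (a OR c)   [distribute OR over AND]
= c AND a   [simplify]

c AND a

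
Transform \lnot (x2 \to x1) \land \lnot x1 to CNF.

x2 \land \lnot x1

\lnot (x2 \to x1) \land \lnot x1
= \lnot (\lnot x2 \lor x1) \land \lnot x1   [eliminate \to]
= \lnot \lnot x2 \land \lnot x1 \land \lnot x1   [De Morgan]
= x2 \land \lnot x1 \land \lnot x1   [double negation]
= x2 \land \lnot x1   [simplify]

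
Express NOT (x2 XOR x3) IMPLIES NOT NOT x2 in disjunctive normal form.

NOT (x2 XOR x3) IMPLIES NOT NOT x2
⇔ NOT NOT (x2 XOR x3) OR NOT NOT x2   [eliminate IMPLIES]
⇔ NOT NOT ((x2 AND NOT x3) OR (NOT x2 AND x3)) OR NOT NOT x2   [expand XOR]
⇔ (x2 AND NOT x3) OR (NOT x2 AND x3) OR NOT NOT x2   [double negation]
⇔ (x2 AND NOT x3) OR (NOT x2 AND x3) OR x2   [double negation]
⇔ (NOT x2 AND x3) OR x2   [simplify]

(NOT x2 AND x3) OR x2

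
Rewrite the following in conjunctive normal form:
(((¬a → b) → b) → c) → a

¬c ∨ a

(((¬a → b) → b) → c) → a
≡ ¬(((¬a → b) → b) → c) ∨ a   [eliminate →]
≡ ¬(¬((¬a → b) → b) ∨ c) ∨ a   [eliminate →]
≡ ¬(¬(¬(¬a → b) ∨ b) ∨ c) ∨ a   [eliminate →]
≡ ¬(¬(¬(¬¬a ∨ b) ∨ b) ∨ c) ∨ a   [eliminate →]
≡ (¬¬(¬(¬¬a ∨ b) ∨ b) ∧ ¬c) ∨ a   [De Morgan]
≡ ((¬(¬¬a ∨ b) ∨ b) ∧ ¬c) ∨ a   [double negation]
≡ (((¬¬¬a ∧ ¬b) ∨ b) ∧ ¬c) ∨ a   [De Morgan]
≡ (((¬a ∧ ¬b) ∨ b) ∧ ¬c) ∨ a   [double negation]
≡ (¬a ∨ b ∨ a) ∧ (¬b ∨ b ∨ a) ∧ (¬c ∨ a)   [distribute ∨ over ∧]
≡ ¬c ∨ a   [simplify]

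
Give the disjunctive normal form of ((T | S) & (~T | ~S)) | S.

(T & ~S) | S

((T | S) & (~T | ~S)) | S
≡ (T & ~T) | (T & ~S) | (S & ~T) | (S & ~S) | S   [distribute & over |]
≡ (T & ~S) | S   [simplify]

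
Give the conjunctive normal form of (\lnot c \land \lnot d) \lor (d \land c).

(\lnot c \land \lnot d) \lor (d \land c)
⇔ (\lnot c \lor d) \land (\lnot c \lor c) \land (\lnot d \lor d) \land (\lnot d \lor c)   [distribute \lor over \land]
⇔ (\lnot c \lor d) \land (\lnot d \lor c)   [simplify]

(\lnot c \lor d) \land (\lnot d \lor c)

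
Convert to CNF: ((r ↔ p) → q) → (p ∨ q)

((r ↔ p) → q) → (p ∨ q)
⇔ ¬((r ↔ p) → q) ∨ p ∨ q   [eliminate →]
⇔ ¬(¬(r ↔ p) ∨ q) ∨ p ∨ q   [eliminate →]
⇔ ¬(¬((r → p) ∧ (p → r)) ∨ q) ∨ p ∨ q   [eliminate ↔]
⇔ ¬(¬((¬r ∨ p) ∧ (p → r)) ∨ q) ∨ p ∨ q   [eliminate →]
⇔ ¬(¬((¬r ∨ p) ∧ (¬p ∨ r)) ∨ q) ∨ p ∨ q   [eliminate →]
⇔ (¬¬((¬r ∨ p) ∧ (¬p ∨ r)) ∧ ¬q) ∨ p ∨ q   [De Morgan]
⇔ ((¬r ∨ p) ∧ (¬p ∨ r) ∧ ¬q) ∨ p ∨ q   [double negation]
⇔ (¬r ∨ p ∨ p ∨ q) ∧ (¬p ∨ r ∨ p ∨ q) ∧ (¬q ∨ p ∨ q)   [distribute ∨ over ∧]
⇔ ¬r ∨ p ∨ q   [simplify]

¬r ∨ p ∨ q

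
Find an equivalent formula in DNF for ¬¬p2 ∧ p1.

p2 ∧ p1

¬¬p2 ∧ p1
≡ p2 ∧ p1   (double negation)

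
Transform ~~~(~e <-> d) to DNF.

(~e & ~d) | (d & e)

~~~(~e <-> d)
= ~~~((~e -> d) & (d -> ~e))   (eliminate <->)
= ~~~((~~e | d) & (d -> ~e))   (eliminate ->)
= ~~~((~~e | d) & (~d | ~e))   (eliminate ->)
= ~((~~e | d) & (~d | ~e))   (double negation)
= ~(~~e | d) | ~(~d | ~e)   (De Morgan)
= (~~~e & ~d) | ~(~d | ~e)   (De Morgan)
= (~e & ~d) | ~(~d | ~e)   (double negation)
= (~e & ~d) | (~~d & ~~e)   (De Morgan)
= (~e & ~d) | (d & ~~e)   (double negation)
= (~e & ~d) | (d & e)   (double negation)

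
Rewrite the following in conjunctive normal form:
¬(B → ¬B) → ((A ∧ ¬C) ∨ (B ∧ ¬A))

¬B ∨ ¬C ∨ ¬A

¬(B → ¬B) → ((A ∧ ¬C) ∨ (B ∧ ¬A))
≡ ¬¬(B → ¬B) ∨ (A ∧ ¬C) ∨ (B ∧ ¬A)   [eliminate →]
≡ ¬¬(¬B ∨ ¬B) ∨ (A ∧ ¬C) ∨ (B ∧ ¬A)   [eliminate →]
≡ ¬B ∨ ¬B ∨ (A ∧ ¬C) ∨ (B ∧ ¬A)   [double negation]
≡ (¬B ∨ ¬B ∨ A ∨ B) ∧ (¬B ∨ ¬B ∨ A ∨ ¬A) ∧ (¬B ∨ ¬B ∨ ¬C ∨ B) ∧ (¬B ∨ ¬B ∨ ¬C ∨ ¬A)   [distribute ∨ over ∧]
≡ ¬B ∨ ¬C ∨ ¬A   [simplify]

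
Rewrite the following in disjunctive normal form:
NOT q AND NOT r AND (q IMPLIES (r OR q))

NOT q AND NOT r AND (q IMPLIES (r OR q))
≡ NOT q AND NOT r AND (NOT q OR r OR q)   [eliminate IMPLIES]
≡ (NOT q AND NOT r AND NOT q) OR (NOT q AND NOT r AND r) OR (NOT q AND NOT r AND q)   [distribute AND over OR]
≡ NOT q AND NOT r   [simplify]

NOT q AND NOT r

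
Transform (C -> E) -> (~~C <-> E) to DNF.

(C -> E) -> (~~C <-> E)
⇔ ~(C -> E) | (~~C <-> E)   (eliminate ->)
⇔ ~(~C | E) | (~~C <-> E)   (eliminate ->)
⇔ ~(~C | E) | ((~~C -> E) & (E -> ~~C))   (eliminate <->)
⇔ ~(~C | E) | ((~~~C | E) & (E -> ~~C))   (eliminate ->)
⇔ ~(~C | E) | ((~~~C | E) & (~E | ~~C))   (eliminate ->)
⇔ (~~C & ~E) | ((~~~C | E) & (~E | ~~C))   (De Morgan)
⇔ (C & ~E) | ((~~~C | E) & (~E | ~~C))   (double negation)
⇔ (C & ~E) | ((~C | E) & (~E | ~~C))   (double negation)
⇔ (C & ~E) | ((~C | E) & (~E | C))   (double negation)
⇔ (C & ~E) | (~C & ~E) | (~C & C) | (E & ~E) | (E & C)   (distribute & over |)
⇔ (C & ~E) | (~C & ~E) | (E & C)   (simplify)

(C & ~E) | (~C & ~E) | (E & C)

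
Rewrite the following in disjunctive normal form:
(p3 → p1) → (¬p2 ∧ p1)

(p3 → p1) → (¬p2 ∧ p1)
≡ ¬(p3 → p1) ∨ (¬p2 ∧ p1)
≡ ¬(¬p3 ∨ p1) ∨ (¬p2 ∧ p1)
≡ (¬¬p3 ∧ ¬p1) ∨ (¬p2 ∧ p1)
≡ (p3 ∧ ¬p1) ∨ (¬p2 ∧ p1)

(p3 ∧ ¬p1) ∨ (¬p2 ∧ p1)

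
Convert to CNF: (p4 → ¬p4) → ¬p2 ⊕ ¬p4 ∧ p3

(p4 → ¬p4) → ¬p2 ⊕ ¬p4 ∧ p3
≡ ¬(p4 → ¬p4) ∨ (¬p2 ⊕ ¬p4 ∧ p3)   [eliminate →]
≡ ¬(¬p4 ∨ ¬p4) ∨ (¬p2 ⊕ ¬p4 ∧ p3)   [eliminate →]
≡ ¬(¬p4 ∨ ¬p4) ∨ (¬p2 ∨ ¬p4 ∧ p3) ∧ ¬(¬p2 ∧ ¬p4 ∧ p3)   [expand ⊕]
≡ ¬¬p4 ∧ ¬¬p4 ∨ (¬p2 ∨ ¬p4 ∧ p3) ∧ ¬(¬p2 ∧ ¬p4 ∧ p3)   [De Morgan]
≡ p4 ∧ ¬¬p4 ∨ (¬p2 ∨ ¬p4 ∧ p3) ∧ ¬(¬p2 ∧ ¬p4 ∧ p3)   [double negation]
≡ p4 ∧ p4 ∨ (¬p2 ∨ ¬p4 ∧ p3) ∧ ¬(¬p2 ∧ ¬p4 ∧ p3)   [double negation]
≡ p4 ∧ p4 ∨ (¬p2 ∨ ¬p4 ∧ p3) ∧ (¬¬p2 ∨ ¬¬p4 ∨ ¬p3)   [De Morgan]
≡ p4 ∧ p4 ∨ (¬p2 ∨ ¬p4 ∧ p3) ∧ (p2 ∨ ¬¬p4 ∨ ¬p3)   [double negation]
≡ p4 ∧ p4 ∨ (¬p2 ∨ ¬p4 ∧ p3) ∧ (p2 ∨ p4 ∨ ¬p3)   [double negation]
≡ (p4 ∨ ¬p2 ∨ ¬p4) ∧ (p4 ∨ ¬p2 ∨ p3) ∧ (p4 ∨ p2 ∨ p4 ∨ ¬p3) ∧ (p4 ∨ ¬p2 ∨ ¬p4) ∧ (p4 ∨ ¬p2 ∨ p3) ∧ (p4 ∨ p2 ∨ p4 ∨ ¬p3)   [distribute ∨ over ∧]
≡ (p4 ∨ ¬p2 ∨ p3) ∧ (p4 ∨ p2 ∨ ¬p3)   [simplify]

(p4 ∨ ¬p2 ∨ p3) ∧ (p4 ∨ p2 ∨ ¬p3)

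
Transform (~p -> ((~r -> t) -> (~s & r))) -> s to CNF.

(~p -> ((~r -> t) -> (~s & r))) -> s
≡ ~(~p -> ((~r -> t) -> (~s & r))) | s   [eliminate ->]
≡ ~(~~p | ((~r -> t) -> (~s & r))) | s   [eliminate ->]
≡ ~(~~p | ~(~r -> t) | (~s & r)) | s   [eliminate ->]
≡ ~(~~p | ~(~~r | t) | (~s & r)) | s   [eliminate ->]
≡ (~~~p & ~~(~~r | t) & ~(~s & r)) | s   [De Morgan]
≡ (~p & ~~(~~r | t) & ~(~s & r)) | s   [double negation]
≡ (~p & (~~r | t) & ~(~s & r)) | s   [double negation]
≡ (~p & (r | t) & ~(~s & r)) | s   [double negation]
≡ (~p & (r | t) & (~~s | ~r)) | s   [De Morgan]
≡ (~p & (r | t) & (s | ~r)) | s   [double negation]
≡ (~p | s) & (r | t | s) & (s | ~r | s)   [distribute | over &]
≡ (~p | s) & (r | t | s) & (s | ~r)   [simplify]

(~p | s) & (r | t | s) & (s | ~r)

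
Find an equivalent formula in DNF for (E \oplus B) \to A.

(\lnot E \land \lnot B) \lor (B \land E) \lor A

(E \oplus B) \to A
= \lnot (E \oplus B) \lor A   [eliminate \to]
= \lnot ((E \land \lnot B) \lor (\lnot E \land B)) \lor A   [expand \oplus]
= (\lnot (E \land \lnot B) \land \lnot (\lnot E \land B)) \lor A   [De Morgan]
= ((\lnot E \lor \lnot \lnot B) \land \lnot (\lnot E \land B)) \lor A   [De Morgan]
= ((\lnot E \lor B) \land \lnot (\lnot E \land B)) \lor A   [double negation]
= ((\lnot E \lor B) \land (\lnot \lnot E \lor \lnot B)) \lor A   [De Morgan]
= ((\lnot E \lor B) \land (E \lor \lnot B)) \lor A   [double negation]
= (\lnot E \land E) \lor (\lnot E \land \lnot B) \lor (B \land E) \lor (B \land \lnot B) \lor A   [distribute \land over \lor]
= (\lnot E \land \lnot B) \lor (B \land E) \lor A   [simplify]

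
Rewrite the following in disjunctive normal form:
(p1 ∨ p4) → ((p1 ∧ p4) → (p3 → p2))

¬p1 ∨ ¬p4 ∨ ¬p3 ∨ p2

(p1 ∨ p4) → ((p1 ∧ p4) → (p3 → p2))
= ¬(p1 ∨ p4) ∨ ((p1 ∧ p4) → (p3 → p2))   (eliminate →)
= ¬(p1 ∨ p4) ∨ ¬(p1 ∧ p4) ∨ (p3 → p2)   (eliminate →)
= ¬(p1 ∨ p4) ∨ ¬(p1 ∧ p4) ∨ ¬p3 ∨ p2   (eliminate →)
= (¬p1 ∧ ¬p4) ∨ ¬(p1 ∧ p4) ∨ ¬p3 ∨ p2   (De Morgan)
= (¬p1 ∧ ¬p4) ∨ ¬p1 ∨ ¬p4 ∨ ¬p3 ∨ p2   (De Morgan)
= ¬p1 ∨ ¬p4 ∨ ¬p3 ∨ p2   (simplify)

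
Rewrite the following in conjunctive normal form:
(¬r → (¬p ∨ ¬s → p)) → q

(¬r → (¬p ∨ ¬s → p)) → q
≡ ¬(¬r → (¬p ∨ ¬s → p)) ∨ q   [eliminate →]
≡ ¬(¬¬r ∨ (¬p ∨ ¬s → p)) ∨ q   [eliminate →]
≡ ¬(¬¬r ∨ ¬(¬p ∨ ¬s) ∨ p) ∨ q   [eliminate →]
≡ ¬¬¬r ∧ ¬¬(¬p ∨ ¬s) ∧ ¬p ∨ q   [De Morgan]
≡ ¬r ∧ ¬¬(¬p ∨ ¬s) ∧ ¬p ∨ q   [double negation]
≡ ¬r ∧ (¬p ∨ ¬s) ∧ ¬p ∨ q   [double negation]
≡ (¬r ∨ q) ∧ (¬p ∨ ¬s ∨ q) ∧ (¬p ∨ q)   [distribute ∨ over ∧]
≡ (¬r ∨ q) ∧ (¬p ∨ q)   [simplify]

(¬r ∨ q) ∧ (¬p ∨ q)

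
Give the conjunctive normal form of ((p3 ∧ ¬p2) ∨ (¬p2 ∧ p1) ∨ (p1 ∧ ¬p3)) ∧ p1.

(¬p2 ∨ ¬p3) ∧ p1

((p3 ∧ ¬p2) ∨ (¬p2 ∧ p1) ∨ (p1 ∧ ¬p3)) ∧ p1
≡ (p3 ∨ ¬p2 ∨ p1) ∧ (p3 ∨ ¬p2 ∨ ¬p3) ∧ (p3 ∨ p1 ∨ p1) ∧ (p3 ∨ p1 ∨ ¬p3) ∧ (¬p2 ∨ ¬p2 ∨ p1) ∧ (¬p2 ∨ ¬p2 ∨ ¬p3) ∧ (¬p2 ∨ p1 ∨ p1) ∧ (¬p2 ∨ p1 ∨ ¬p3) ∧ p1   — distribute ∨ over ∧
≡ (¬p2 ∨ ¬p3) ∧ p1   — simplify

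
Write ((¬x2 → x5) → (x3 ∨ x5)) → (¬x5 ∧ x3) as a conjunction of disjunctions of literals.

((¬x2 → x5) → (x3 ∨ x5)) → (¬x5 ∧ x3)
⇔ ¬((¬x2 → x5) → (x3 ∨ x5)) ∨ (¬x5 ∧ x3)   [eliminate →]
⇔ ¬(¬(¬x2 → x5) ∨ x3 ∨ x5) ∨ (¬x5 ∧ x3)   [eliminate →]
⇔ ¬(¬(¬¬x2 ∨ x5) ∨ x3 ∨ x5) ∨ (¬x5 ∧ x3)   [eliminate →]
⇔ (¬¬(¬¬x2 ∨ x5) ∧ ¬x3 ∧ ¬x5) ∨ (¬x5 ∧ x3)   [De Morgan]
⇔ ((¬¬x2 ∨ x5) ∧ ¬x3 ∧ ¬x5) ∨ (¬x5 ∧ x3)   [double negation]
⇔ ((x2 ∨ x5) ∧ ¬x3 ∧ ¬x5) ∨ (¬x5 ∧ x3)   [double negation]
⇔ (x2 ∨ x5 ∨ ¬x5) ∧ (x2 ∨ x5 ∨ x3) ∧ (¬x3 ∨ ¬x5) ∧ (¬x3 ∨ x3) ∧ (¬x5 ∨ ¬x5) ∧ (¬x5 ∨ x3)   [distribute ∨ over ∧]
⇔ (x2 ∨ x5 ∨ x3) ∧ ¬x5   [simplify]

(x2 ∨ x5 ∨ x3) ∧ ¬x5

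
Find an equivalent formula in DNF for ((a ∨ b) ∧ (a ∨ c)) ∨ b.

a ∨ b

((a ∨ b) ∧ (a ∨ c)) ∨ b
≡ (a ∧ a) ∨ (a ∧ c) ∨ (b ∧ a) ∨ (b ∧ c) ∨ b   (distribute ∧ over ∨)
≡ a ∨ b   (simplify)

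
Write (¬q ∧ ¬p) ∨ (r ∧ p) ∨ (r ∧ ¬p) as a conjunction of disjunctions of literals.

(¬q ∨ r) ∧ (¬p ∨ r)

(¬q ∧ ¬p) ∨ (r ∧ p) ∨ (r ∧ ¬p)
= (¬q ∨ r ∨ r) ∧ (¬q ∨ r ∨ ¬p) ∧ (¬q ∨ p ∨ r) ∧ (¬q ∨ p ∨ ¬p) ∧ (¬p ∨ r ∨ r) ∧ (¬p ∨ r ∨ ¬p) ∧ (¬p ∨ p ∨ r) ∧ (¬p ∨ p ∨ ¬p)   — distribute ∨ over ∧
= (¬q ∨ r) ∧ (¬p ∨ r)   — simplify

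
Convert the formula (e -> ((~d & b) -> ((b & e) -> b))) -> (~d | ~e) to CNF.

~d | ~e

(e -> ((~d & b) -> ((b & e) -> b))) -> (~d | ~e)
≡ ~(e -> ((~d & b) -> ((b & e) -> b))) | ~d | ~e
≡ ~(~e | ((~d & b) -> ((b & e) -> b))) | ~d | ~e
≡ ~(~e | ~(~d & b) | ((b & e) -> b)) | ~d | ~e
≡ ~(~e | ~(~d & b) | ~(b & e) | b) | ~d | ~e
≡ (~~e & ~~(~d & b) & ~~(b & e) & ~b) | ~d | ~e
≡ (e & ~~(~d & b) & ~~(b & e) & ~b) | ~d | ~e
≡ (e & ~d & b & ~~(b & e) & ~b) | ~d | ~e
≡ (e & ~d & b & b & e & ~b) | ~d | ~e
≡ (e | ~d | ~e) & (~d | ~d | ~e) & (b | ~d | ~e) & (b | ~d | ~e) & (e | ~d | ~e) & (~b | ~d | ~e)
≡ ~d | ~e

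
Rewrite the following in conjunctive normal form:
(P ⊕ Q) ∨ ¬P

(P ⊕ Q) ∨ ¬P
≡ ((P ∨ Q) ∧ ¬(P ∧ Q)) ∨ ¬P   — expand ⊕
≡ ((P ∨ Q) ∧ (¬P ∨ ¬Q)) ∨ ¬P   — De Morgan
≡ (P ∨ Q ∨ ¬P) ∧ (¬P ∨ ¬Q ∨ ¬P)   — distribute ∨ over ∧
≡ ¬P ∨ ¬Q   — simplify

¬P ∨ ¬Q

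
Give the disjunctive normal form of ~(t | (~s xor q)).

(~t & s & ~q) | (~t & q & ~s)

~(t | (~s xor q))
≡ ~(t | (~s & ~q) | (~~s & q))   [expand xor]
≡ ~t & ~(~s & ~q) & ~(~~s & q)   [De Morgan]
≡ ~t & (~~s | ~~q) & ~(~~s & q)   [De Morgan]
≡ ~t & (s | ~~q) & ~(~~s & q)   [double negation]
≡ ~t & (s | q) & ~(~~s & q)   [double negation]
≡ ~t & (s | q) & (~~~s | ~q)   [De Morgan]
≡ ~t & (s | q) & (~s | ~q)   [double negation]
≡ (~t & s & ~s) | (~t & s & ~q) | (~t & q & ~s) | (~t & q & ~q)   [distribute & over |]
≡ (~t & s & ~q) | (~t & q & ~s)   [simplify]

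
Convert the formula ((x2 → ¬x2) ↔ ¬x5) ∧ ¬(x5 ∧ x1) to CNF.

(x2 ∨ ¬x5) ∧ (x5 ∨ ¬x2) ∧ (¬x5 ∨ ¬x1)

((x2 → ¬x2) ↔ ¬x5) ∧ ¬(x5 ∧ x1)
⇔ ((x2 → ¬x2) → ¬x5) ∧ (¬x5 → (x2 → ¬x2)) ∧ ¬(x5 ∧ x1)   (eliminate ↔)
⇔ (¬(x2 → ¬x2) ∨ ¬x5) ∧ (¬x5 → (x2 → ¬x2)) ∧ ¬(x5 ∧ x1)   (eliminate →)
⇔ (¬(¬x2 ∨ ¬x2) ∨ ¬x5) ∧ (¬x5 → (x2 → ¬x2)) ∧ ¬(x5 ∧ x1)   (eliminate →)
⇔ (¬(¬x2 ∨ ¬x2) ∨ ¬x5) ∧ (¬¬x5 ∨ (x2 → ¬x2)) ∧ ¬(x5 ∧ x1)   (eliminate →)
⇔ (¬(¬x2 ∨ ¬x2) ∨ ¬x5) ∧ (¬¬x5 ∨ ¬x2 ∨ ¬x2) ∧ ¬(x5 ∧ x1)   (eliminate →)
⇔ ((¬¬x2 ∧ ¬¬x2) ∨ ¬x5) ∧ (¬¬x5 ∨ ¬x2 ∨ ¬x2) ∧ ¬(x5 ∧ x1)   (De Morgan)
⇔ ((x2 ∧ ¬¬x2) ∨ ¬x5) ∧ (¬¬x5 ∨ ¬x2 ∨ ¬x2) ∧ ¬(x5 ∧ x1)   (double negation)
⇔ ((x2 ∧ x2) ∨ ¬x5) ∧ (¬¬x5 ∨ ¬x2 ∨ ¬x2) ∧ ¬(x5 ∧ x1)   (double negation)
⇔ ((x2 ∧ x2) ∨ ¬x5) ∧ (x5 ∨ ¬x2 ∨ ¬x2) ∧ ¬(x5 ∧ x1)   (double negation)
⇔ ((x2 ∧ x2) ∨ ¬x5) ∧ (x5 ∨ ¬x2 ∨ ¬x2) ∧ (¬x5 ∨ ¬x1)   (De Morgan)
⇔ (x2 ∨ ¬x5) ∧ (x2 ∨ ¬x5) ∧ (x5 ∨ ¬x2 ∨ ¬x2) ∧ (¬x5 ∨ ¬x1)   (distribute ∨ over ∧)
⇔ (x2 ∨ ¬x5) ∧ (x5 ∨ ¬x2) ∧ (¬x5 ∨ ¬x1)   (simplify)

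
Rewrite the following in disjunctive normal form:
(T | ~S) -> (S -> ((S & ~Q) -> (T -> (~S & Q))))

~S | Q | ~T

(T | ~S) -> (S -> ((S & ~Q) -> (T -> (~S & Q))))
≡ ~(T | ~S) | (S -> ((S & ~Q) -> (T -> (~S & Q))))   [eliminate ->]
≡ ~(T | ~S) | ~S | ((S & ~Q) -> (T -> (~S & Q)))   [eliminate ->]
≡ ~(T | ~S) | ~S | ~(S & ~Q) | (T -> (~S & Q))   [eliminate ->]
≡ ~(T | ~S) | ~S | ~(S & ~Q) | ~T | (~S & Q)   [eliminate ->]
≡ (~T & ~~S) | ~S | ~(S & ~Q) | ~T | (~S & Q)   [De Morgan]
≡ (~T & S) | ~S | ~(S & ~Q) | ~T | (~S & Q)   [double negation]
≡ (~T & S) | ~S | ~S | ~~Q | ~T | (~S & Q)   [De Morgan]
≡ (~T & S) | ~S | ~S | Q | ~T | (~S & Q)   [double negation]
≡ ~S | Q | ~T   [simplify]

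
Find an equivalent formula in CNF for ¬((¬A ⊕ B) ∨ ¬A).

¬((¬A ⊕ B) ∨ ¬A)
= ¬(((¬A ∨ B) ∧ ¬(¬A ∧ B)) ∨ ¬A)   [expand ⊕]
= ¬((¬A ∨ B) ∧ ¬(¬A ∧ B)) ∧ ¬¬A   [De Morgan]
= (¬(¬A ∨ B) ∨ ¬¬(¬A ∧ B)) ∧ ¬¬A   [De Morgan]
= ((¬¬A ∧ ¬B) ∨ ¬¬(¬A ∧ B)) ∧ ¬¬A   [De Morgan]
= ((A ∧ ¬B) ∨ ¬¬(¬A ∧ B)) ∧ ¬¬A   [double negation]
= ((A ∧ ¬B) ∨ (¬A ∧ B)) ∧ ¬¬A   [double negation]
= ((A ∧ ¬B) ∨ (¬A ∧ B)) ∧ A   [double negation]
= (A ∨ ¬A) ∧ (A ∨ B) ∧ (¬B ∨ ¬A) ∧ (¬B ∨ B) ∧ A   [distribute ∨ over ∧]
= (¬B ∨ ¬A) ∧ A   [simplify]

(¬B ∨ ¬A) ∧ A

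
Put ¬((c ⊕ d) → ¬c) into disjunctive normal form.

c ∧ ¬d

¬((c ⊕ d) → ¬c)
≡ ¬(¬(c ⊕ d) ∨ ¬c)
≡ ¬(¬((c ∧ ¬d) ∨ (¬c ∧ d)) ∨ ¬c)
≡ ¬¬((c ∧ ¬d) ∨ (¬c ∧ d)) ∧ ¬¬c
≡ ((c ∧ ¬d) ∨ (¬c ∧ d)) ∧ ¬¬c
≡ ((c ∧ ¬d) ∨ (¬c ∧ d)) ∧ c
≡ (c ∧ ¬d ∧ c) ∨ (¬c ∧ d ∧ c)
≡ c ∧ ¬d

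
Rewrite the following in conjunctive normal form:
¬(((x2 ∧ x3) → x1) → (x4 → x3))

¬(((x2 ∧ x3) → x1) → (x4 → x3))
≡ ¬(¬((x2 ∧ x3) → x1) ∨ (x4 → x3))   [eliminate →]
≡ ¬(¬(¬(x2 ∧ x3) ∨ x1) ∨ (x4 → x3))   [eliminate →]
≡ ¬(¬(¬(x2 ∧ x3) ∨ x1) ∨ ¬x4 ∨ x3)   [eliminate →]
≡ ¬¬(¬(x2 ∧ x3) ∨ x1) ∧ ¬¬x4 ∧ ¬x3   [De Morgan]
≡ (¬(x2 ∧ x3) ∨ x1) ∧ ¬¬x4 ∧ ¬x3   [double negation]
≡ (¬x2 ∨ ¬x3 ∨ x1) ∧ ¬¬x4 ∧ ¬x3   [De Morgan]
≡ (¬x2 ∨ ¬x3 ∨ x1) ∧ x4 ∧ ¬x3   [double negation]
≡ x4 ∧ ¬x3   [simplify]

x4 ∧ ¬x3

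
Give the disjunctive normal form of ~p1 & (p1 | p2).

~p1 & (p1 | p2)
⇔ (~p1 & p1) | (~p1 & p2)   [distribute & over |]
⇔ ~p1 & p2   [simplify]

~p1 & p2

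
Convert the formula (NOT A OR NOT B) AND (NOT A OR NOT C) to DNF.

NOT A OR (NOT B AND NOT C)

(NOT A OR NOT B) AND (NOT A OR NOT C)
≡ (NOT A AND NOT A) OR (NOT A AND NOT C) OR (NOT B AND NOT A) OR (NOT B AND NOT C)   [distribute AND over OR]
≡ NOT A OR (NOT B AND NOT C)   [simplify]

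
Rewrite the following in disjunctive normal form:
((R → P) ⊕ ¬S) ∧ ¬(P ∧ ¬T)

(¬R ∧ S ∧ ¬P) ∨ (¬R ∧ S ∧ T) ∨ (P ∧ S ∧ T) ∨ (R ∧ ¬P ∧ ¬S)

((R → P) ⊕ ¬S) ∧ ¬(P ∧ ¬T)
≡ (((R → P) ∧ ¬¬S) ∨ (¬(R → P) ∧ ¬S)) ∧ ¬(P ∧ ¬T)   — expand ⊕
≡ (((¬R ∨ P) ∧ ¬¬S) ∨ (¬(R → P) ∧ ¬S)) ∧ ¬(P ∧ ¬T)   — eliminate →
≡ (((¬R ∨ P) ∧ ¬¬S) ∨ (¬(¬R ∨ P) ∧ ¬S)) ∧ ¬(P ∧ ¬T)   — eliminate →
≡ (((¬R ∨ P) ∧ S) ∨ (¬(¬R ∨ P) ∧ ¬S)) ∧ ¬(P ∧ ¬T)   — double negation
≡ (((¬R ∨ P) ∧ S) ∨ (¬¬R ∧ ¬P ∧ ¬S)) ∧ ¬(P ∧ ¬T)   — De Morgan
≡ (((¬R ∨ P) ∧ S) ∨ (R ∧ ¬P ∧ ¬S)) ∧ ¬(P ∧ ¬T)   — double negation
≡ (((¬R ∨ P) ∧ S) ∨ (R ∧ ¬P ∧ ¬S)) ∧ (¬P ∨ ¬¬T)   — De Morgan
≡ (((¬R ∨ P) ∧ S) ∨ (R ∧ ¬P ∧ ¬S)) ∧ (¬P ∨ T)   — double negation
≡ (¬R ∧ S ∧ ¬P) ∨ (¬R ∧ S ∧ T) ∨ (P ∧ S ∧ ¬P) ∨ (P ∧ S ∧ T) ∨ (R ∧ ¬P ∧ ¬S ∧ ¬P) ∨ (R ∧ ¬P ∧ ¬S ∧ T)   — distribute ∧ over ∨
≡ (¬R ∧ S ∧ ¬P) ∨ (¬R ∧ S ∧ T) ∨ (P ∧ S ∧ T) ∨ (R ∧ ¬P ∧ ¬S)   — simplify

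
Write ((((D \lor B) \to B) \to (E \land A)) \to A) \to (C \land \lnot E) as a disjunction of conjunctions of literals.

(D \land \lnot B \land \lnot A) \lor (C \land \lnot E)

((((D \lor B) \to B) \to (E \land A)) \to A) \to (C \land \lnot E)
= \lnot ((((D \lor B) \to B) \to (E \land A)) \to A) \lor (C \land \lnot E)   — eliminate \to
= \lnot (\lnot (((D \lor B) \to B) \to (E \land A)) \lor A) \lor (C \land \lnot E)   — eliminate \to
= \lnot (\lnot (\lnot ((D \lor B) \to B) \lor (E \land A)) \lor A) \lor (C \land \lnot E)   — eliminate \to
= \lnot (\lnot (\lnot (\lnot (D \lor B) \lor B) \lor (E \land A)) \lor A) \lor (C \land \lnot E)   — eliminate \to
= (\lnot \lnot (\lnot (\lnot (D \lor B) \lor B) \lor (E \land A)) \land \lnot A) \lor (C \land \lnot E)   — De Morgan
= ((\lnot (\lnot (D \lor B) \lor B) \lor (E \land A)) \land \lnot A) \lor (C \land \lnot E)   — double negation
= (((\lnot \lnot (D \lor B) \land \lnot B) \lor (E \land A)) \land \lnot A) \lor (C \land \lnot E)   — De Morgan
= ((((D \lor B) \land \lnot B) \lor (E \land A)) \land \lnot A) \lor (C \land \lnot E)   — double negation
= (D \land \lnot B \land \lnot A) \lor (B \land \lnot B \land \lnot A) \lor (E \land A \land \lnot A) \lor (C \land \lnot E)   — distribute \land over \lor
= (D \land \lnot B \land \lnot A) \lor (C \land \lnot E)   — simplify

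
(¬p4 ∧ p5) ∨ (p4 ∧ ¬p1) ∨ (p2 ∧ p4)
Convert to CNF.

(¬p4 ∧ p5) ∨ (p4 ∧ ¬p1) ∨ (p2 ∧ p4)
= (¬p4 ∨ p4 ∨ p2) ∧ (¬p4 ∨ p4 ∨ p4) ∧ (¬p4 ∨ ¬p1 ∨ p2) ∧ (¬p4 ∨ ¬p1 ∨ p4) ∧ (p5 ∨ p4 ∨ p2) ∧ (p5 ∨ p4 ∨ p4) ∧ (p5 ∨ ¬p1 ∨ p2) ∧ (p5 ∨ ¬p1 ∨ p4)   — distribute ∨ over ∧
= (¬p4 ∨ ¬p1 ∨ p2) ∧ (p5 ∨ p4) ∧ (p5 ∨ ¬p1 ∨ p2)   — simplify

(¬p4 ∨ ¬p1 ∨ p2) ∧ (p5 ∨ p4) ∧ (p5 ∨ ¬p1 ∨ p2)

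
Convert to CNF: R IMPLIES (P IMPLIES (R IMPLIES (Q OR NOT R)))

NOT R OR NOT P OR Q

R IMPLIES (P IMPLIES (R IMPLIES (Q OR NOT R)))
⇔ NOT R OR (P IMPLIES (R IMPLIES (Q OR NOT R)))   [eliminate IMPLIES]
⇔ NOT R OR NOT P OR (R IMPLIES (Q OR NOT R))   [eliminate IMPLIES]
⇔ NOT R OR NOT P OR NOT R OR Q OR NOT R   [eliminate IMPLIES]
⇔ NOT R OR NOT P OR Q   [simplify]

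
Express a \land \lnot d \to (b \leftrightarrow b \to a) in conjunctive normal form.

a \land \lnot d \to (b \leftrightarrow b \to a)
⇔ \lnot (a \land \lnot d) \lor (b \leftrightarrow b \to a)   (eliminate \to)
⇔ \lnot (a \land \lnot d) \lor (b \to (b \to a)) \land ((b \to a) \to b)   (eliminate \leftrightarrow)
⇔ \lnot (a \land \lnot d) \lor (\lnot b \lor (b \to a)) \land ((b \to a) \to b)   (eliminate \to)
⇔ \lnot (a \land \lnot d) \lor (\lnot b \lor \lnot b \lor a) \land ((b \to a) \to b)   (eliminate \to)
⇔ \lnot (a \land \lnot d) \lor (\lnot b \lor \lnot b \lor a) \land (\lnot (b \to a) \lor b)   (eliminate \to)
⇔ \lnot (a \land \lnot d) \lor (\lnot b \lor \lnot b \lor a) \land (\lnot (\lnot b \lor a) \lor b)   (eliminate \to)
⇔ \lnot a \lor \lnot \lnot d \lor (\lnot b \lor \lnot b \lor a) \land (\lnot (\lnot b \lor a) \lor b)   (De Morgan)
⇔ \lnot a \lor d \lor (\lnot b \lor \lnot b \lor a) \land (\lnot (\lnot b \lor a) \lor b)   (double negation)
⇔ \lnot a \lor d \lor (\lnot b \lor \lnot b \lor a) \land (\lnot \lnot b \land \lnot a \lor b)   (De Morgan)
⇔ \lnot a \lor d \lor (\lnot b \lor \lnot b \lor a) \land (b \land \lnot a \lor b)   (double negation)
⇔ (\lnot a \lor d \lor \lnot b \lor \lnot b \lor a) \land (\lnot a \lor d \lor b \lor b) \land (\lnot a \lor d \lor \lnot a \lor b)   (distribute \lor over \land)
⇔ \lnot a \lor d \lor b   (simplify)

\lnot a \lor d \lor b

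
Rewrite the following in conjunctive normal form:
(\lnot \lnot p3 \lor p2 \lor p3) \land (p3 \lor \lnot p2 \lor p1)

(p3 \lor p2) \land (p3 \lor \lnot p2 \lor p1)

(\lnot \lnot p3 \lor p2 \lor p3) \land (p3 \lor \lnot p2 \lor p1)
≡ (p3 \lor p2 \lor p3) \land (p3 \lor \lnot p2 \lor p1)   [double negation]
≡ (p3 \lor p2) \land (p3 \lor \lnot p2 \lor p1)   [simplify]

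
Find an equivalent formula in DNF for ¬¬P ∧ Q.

P ∧ Q

¬¬P ∧ Q
⇔ P ∧ Q   [double negation]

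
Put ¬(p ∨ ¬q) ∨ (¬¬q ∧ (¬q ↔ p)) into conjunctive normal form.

¬(p ∨ ¬q) ∨ (¬¬q ∧ (¬q ↔ p))
≡ ¬(p ∨ ¬q) ∨ (¬¬q ∧ (¬q → p) ∧ (p → ¬q))   — eliminate ↔
≡ ¬(p ∨ ¬q) ∨ (¬¬q ∧ (¬¬q ∨ p) ∧ (p → ¬q))   — eliminate →
≡ ¬(p ∨ ¬q) ∨ (¬¬q ∧ (¬¬q ∨ p) ∧ (¬p ∨ ¬q))   — eliminate →
≡ (¬p ∧ ¬¬q) ∨ (¬¬q ∧ (¬¬q ∨ p) ∧ (¬p ∨ ¬q))   — De Morgan
≡ (¬p ∧ q) ∨ (¬¬q ∧ (¬¬q ∨ p) ∧ (¬p ∨ ¬q))   — double negation
≡ (¬p ∧ q) ∨ (q ∧ (¬¬q ∨ p) ∧ (¬p ∨ ¬q))   — double negation
≡ (¬p ∧ q) ∨ (q ∧ (q ∨ p) ∧ (¬p ∨ ¬q))   — double negation
≡ (¬p ∨ q) ∧ (¬p ∨ q ∨ p) ∧ (¬p ∨ ¬p ∨ ¬q) ∧ (q ∨ q) ∧ (q ∨ q ∨ p) ∧ (q ∨ ¬p ∨ ¬q)   — distribute ∨ over ∧
≡ (¬p ∨ ¬q) ∧ q   — simplify

(¬p ∨ ¬q) ∧ q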